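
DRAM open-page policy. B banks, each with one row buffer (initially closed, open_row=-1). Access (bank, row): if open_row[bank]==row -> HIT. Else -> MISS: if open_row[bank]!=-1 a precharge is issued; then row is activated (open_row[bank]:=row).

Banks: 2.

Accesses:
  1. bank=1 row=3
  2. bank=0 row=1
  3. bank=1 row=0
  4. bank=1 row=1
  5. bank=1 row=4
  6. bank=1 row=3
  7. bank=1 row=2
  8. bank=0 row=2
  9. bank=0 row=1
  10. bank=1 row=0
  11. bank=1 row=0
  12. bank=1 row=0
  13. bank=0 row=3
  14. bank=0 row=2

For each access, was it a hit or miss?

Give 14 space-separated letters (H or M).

Acc 1: bank1 row3 -> MISS (open row3); precharges=0
Acc 2: bank0 row1 -> MISS (open row1); precharges=0
Acc 3: bank1 row0 -> MISS (open row0); precharges=1
Acc 4: bank1 row1 -> MISS (open row1); precharges=2
Acc 5: bank1 row4 -> MISS (open row4); precharges=3
Acc 6: bank1 row3 -> MISS (open row3); precharges=4
Acc 7: bank1 row2 -> MISS (open row2); precharges=5
Acc 8: bank0 row2 -> MISS (open row2); precharges=6
Acc 9: bank0 row1 -> MISS (open row1); precharges=7
Acc 10: bank1 row0 -> MISS (open row0); precharges=8
Acc 11: bank1 row0 -> HIT
Acc 12: bank1 row0 -> HIT
Acc 13: bank0 row3 -> MISS (open row3); precharges=9
Acc 14: bank0 row2 -> MISS (open row2); precharges=10

Answer: M M M M M M M M M M H H M M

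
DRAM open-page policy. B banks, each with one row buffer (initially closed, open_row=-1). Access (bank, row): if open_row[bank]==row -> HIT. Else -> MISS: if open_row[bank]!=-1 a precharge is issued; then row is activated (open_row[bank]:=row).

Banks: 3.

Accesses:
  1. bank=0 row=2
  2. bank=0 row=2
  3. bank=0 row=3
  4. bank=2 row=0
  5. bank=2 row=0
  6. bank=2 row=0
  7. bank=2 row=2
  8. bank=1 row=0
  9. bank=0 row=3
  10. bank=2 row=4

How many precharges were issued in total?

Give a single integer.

Answer: 3

Derivation:
Acc 1: bank0 row2 -> MISS (open row2); precharges=0
Acc 2: bank0 row2 -> HIT
Acc 3: bank0 row3 -> MISS (open row3); precharges=1
Acc 4: bank2 row0 -> MISS (open row0); precharges=1
Acc 5: bank2 row0 -> HIT
Acc 6: bank2 row0 -> HIT
Acc 7: bank2 row2 -> MISS (open row2); precharges=2
Acc 8: bank1 row0 -> MISS (open row0); precharges=2
Acc 9: bank0 row3 -> HIT
Acc 10: bank2 row4 -> MISS (open row4); precharges=3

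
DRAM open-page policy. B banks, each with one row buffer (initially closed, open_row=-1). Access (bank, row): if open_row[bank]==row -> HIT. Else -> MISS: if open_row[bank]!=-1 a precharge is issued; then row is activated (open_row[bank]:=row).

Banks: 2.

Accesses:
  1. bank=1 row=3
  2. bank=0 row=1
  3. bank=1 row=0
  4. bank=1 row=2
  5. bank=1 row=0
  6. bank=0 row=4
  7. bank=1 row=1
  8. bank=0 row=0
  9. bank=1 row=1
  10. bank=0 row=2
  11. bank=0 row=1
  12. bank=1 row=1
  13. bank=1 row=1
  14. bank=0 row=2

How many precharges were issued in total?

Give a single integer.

Answer: 9

Derivation:
Acc 1: bank1 row3 -> MISS (open row3); precharges=0
Acc 2: bank0 row1 -> MISS (open row1); precharges=0
Acc 3: bank1 row0 -> MISS (open row0); precharges=1
Acc 4: bank1 row2 -> MISS (open row2); precharges=2
Acc 5: bank1 row0 -> MISS (open row0); precharges=3
Acc 6: bank0 row4 -> MISS (open row4); precharges=4
Acc 7: bank1 row1 -> MISS (open row1); precharges=5
Acc 8: bank0 row0 -> MISS (open row0); precharges=6
Acc 9: bank1 row1 -> HIT
Acc 10: bank0 row2 -> MISS (open row2); precharges=7
Acc 11: bank0 row1 -> MISS (open row1); precharges=8
Acc 12: bank1 row1 -> HIT
Acc 13: bank1 row1 -> HIT
Acc 14: bank0 row2 -> MISS (open row2); precharges=9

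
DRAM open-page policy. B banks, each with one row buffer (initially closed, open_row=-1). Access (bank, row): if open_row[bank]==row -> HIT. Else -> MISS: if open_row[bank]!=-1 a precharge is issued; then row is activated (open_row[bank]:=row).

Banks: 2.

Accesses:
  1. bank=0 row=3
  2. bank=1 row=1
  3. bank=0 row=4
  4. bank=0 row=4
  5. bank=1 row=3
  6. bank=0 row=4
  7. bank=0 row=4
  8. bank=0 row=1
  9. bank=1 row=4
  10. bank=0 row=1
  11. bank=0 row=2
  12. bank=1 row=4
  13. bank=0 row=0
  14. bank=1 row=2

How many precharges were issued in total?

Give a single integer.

Acc 1: bank0 row3 -> MISS (open row3); precharges=0
Acc 2: bank1 row1 -> MISS (open row1); precharges=0
Acc 3: bank0 row4 -> MISS (open row4); precharges=1
Acc 4: bank0 row4 -> HIT
Acc 5: bank1 row3 -> MISS (open row3); precharges=2
Acc 6: bank0 row4 -> HIT
Acc 7: bank0 row4 -> HIT
Acc 8: bank0 row1 -> MISS (open row1); precharges=3
Acc 9: bank1 row4 -> MISS (open row4); precharges=4
Acc 10: bank0 row1 -> HIT
Acc 11: bank0 row2 -> MISS (open row2); precharges=5
Acc 12: bank1 row4 -> HIT
Acc 13: bank0 row0 -> MISS (open row0); precharges=6
Acc 14: bank1 row2 -> MISS (open row2); precharges=7

Answer: 7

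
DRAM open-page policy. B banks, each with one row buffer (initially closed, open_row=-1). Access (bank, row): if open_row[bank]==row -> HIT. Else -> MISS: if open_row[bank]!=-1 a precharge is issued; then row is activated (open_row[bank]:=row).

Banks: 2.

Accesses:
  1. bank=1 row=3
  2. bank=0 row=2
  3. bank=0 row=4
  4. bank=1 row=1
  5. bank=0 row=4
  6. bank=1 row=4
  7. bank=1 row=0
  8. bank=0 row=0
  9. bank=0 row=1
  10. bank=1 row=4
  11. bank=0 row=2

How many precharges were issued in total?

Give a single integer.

Acc 1: bank1 row3 -> MISS (open row3); precharges=0
Acc 2: bank0 row2 -> MISS (open row2); precharges=0
Acc 3: bank0 row4 -> MISS (open row4); precharges=1
Acc 4: bank1 row1 -> MISS (open row1); precharges=2
Acc 5: bank0 row4 -> HIT
Acc 6: bank1 row4 -> MISS (open row4); precharges=3
Acc 7: bank1 row0 -> MISS (open row0); precharges=4
Acc 8: bank0 row0 -> MISS (open row0); precharges=5
Acc 9: bank0 row1 -> MISS (open row1); precharges=6
Acc 10: bank1 row4 -> MISS (open row4); precharges=7
Acc 11: bank0 row2 -> MISS (open row2); precharges=8

Answer: 8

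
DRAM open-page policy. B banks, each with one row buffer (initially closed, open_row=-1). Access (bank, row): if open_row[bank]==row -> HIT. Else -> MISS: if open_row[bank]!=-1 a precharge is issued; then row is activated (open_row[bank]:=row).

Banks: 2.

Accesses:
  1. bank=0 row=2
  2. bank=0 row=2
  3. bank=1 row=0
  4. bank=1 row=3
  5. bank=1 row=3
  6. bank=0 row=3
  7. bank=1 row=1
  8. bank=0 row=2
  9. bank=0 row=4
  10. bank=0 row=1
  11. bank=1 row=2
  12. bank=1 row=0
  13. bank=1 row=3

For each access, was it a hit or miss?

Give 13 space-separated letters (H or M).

Acc 1: bank0 row2 -> MISS (open row2); precharges=0
Acc 2: bank0 row2 -> HIT
Acc 3: bank1 row0 -> MISS (open row0); precharges=0
Acc 4: bank1 row3 -> MISS (open row3); precharges=1
Acc 5: bank1 row3 -> HIT
Acc 6: bank0 row3 -> MISS (open row3); precharges=2
Acc 7: bank1 row1 -> MISS (open row1); precharges=3
Acc 8: bank0 row2 -> MISS (open row2); precharges=4
Acc 9: bank0 row4 -> MISS (open row4); precharges=5
Acc 10: bank0 row1 -> MISS (open row1); precharges=6
Acc 11: bank1 row2 -> MISS (open row2); precharges=7
Acc 12: bank1 row0 -> MISS (open row0); precharges=8
Acc 13: bank1 row3 -> MISS (open row3); precharges=9

Answer: M H M M H M M M M M M M M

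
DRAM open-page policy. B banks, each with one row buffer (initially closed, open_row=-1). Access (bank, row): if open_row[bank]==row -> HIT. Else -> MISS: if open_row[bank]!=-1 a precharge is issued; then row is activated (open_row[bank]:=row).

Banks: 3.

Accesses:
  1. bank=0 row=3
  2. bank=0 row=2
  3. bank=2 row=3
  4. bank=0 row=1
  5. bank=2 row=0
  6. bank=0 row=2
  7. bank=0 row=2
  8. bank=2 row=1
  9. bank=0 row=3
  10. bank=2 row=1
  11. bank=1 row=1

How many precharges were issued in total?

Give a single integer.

Acc 1: bank0 row3 -> MISS (open row3); precharges=0
Acc 2: bank0 row2 -> MISS (open row2); precharges=1
Acc 3: bank2 row3 -> MISS (open row3); precharges=1
Acc 4: bank0 row1 -> MISS (open row1); precharges=2
Acc 5: bank2 row0 -> MISS (open row0); precharges=3
Acc 6: bank0 row2 -> MISS (open row2); precharges=4
Acc 7: bank0 row2 -> HIT
Acc 8: bank2 row1 -> MISS (open row1); precharges=5
Acc 9: bank0 row3 -> MISS (open row3); precharges=6
Acc 10: bank2 row1 -> HIT
Acc 11: bank1 row1 -> MISS (open row1); precharges=6

Answer: 6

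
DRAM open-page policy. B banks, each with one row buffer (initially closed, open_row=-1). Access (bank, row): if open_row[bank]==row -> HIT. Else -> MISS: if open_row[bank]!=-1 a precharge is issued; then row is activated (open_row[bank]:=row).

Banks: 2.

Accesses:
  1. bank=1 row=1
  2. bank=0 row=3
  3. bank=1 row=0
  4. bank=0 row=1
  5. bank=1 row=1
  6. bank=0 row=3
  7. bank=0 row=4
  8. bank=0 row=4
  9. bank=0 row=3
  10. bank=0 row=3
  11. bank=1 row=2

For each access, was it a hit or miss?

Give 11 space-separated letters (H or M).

Acc 1: bank1 row1 -> MISS (open row1); precharges=0
Acc 2: bank0 row3 -> MISS (open row3); precharges=0
Acc 3: bank1 row0 -> MISS (open row0); precharges=1
Acc 4: bank0 row1 -> MISS (open row1); precharges=2
Acc 5: bank1 row1 -> MISS (open row1); precharges=3
Acc 6: bank0 row3 -> MISS (open row3); precharges=4
Acc 7: bank0 row4 -> MISS (open row4); precharges=5
Acc 8: bank0 row4 -> HIT
Acc 9: bank0 row3 -> MISS (open row3); precharges=6
Acc 10: bank0 row3 -> HIT
Acc 11: bank1 row2 -> MISS (open row2); precharges=7

Answer: M M M M M M M H M H M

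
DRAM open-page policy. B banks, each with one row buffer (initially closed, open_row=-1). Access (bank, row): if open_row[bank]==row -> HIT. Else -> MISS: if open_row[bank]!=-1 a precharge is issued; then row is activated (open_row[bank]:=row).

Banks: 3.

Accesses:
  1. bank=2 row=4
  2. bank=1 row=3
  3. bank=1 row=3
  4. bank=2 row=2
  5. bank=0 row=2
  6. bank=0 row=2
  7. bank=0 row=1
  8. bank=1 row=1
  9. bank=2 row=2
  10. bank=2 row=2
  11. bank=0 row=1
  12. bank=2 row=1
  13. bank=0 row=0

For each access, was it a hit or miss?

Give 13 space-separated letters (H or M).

Acc 1: bank2 row4 -> MISS (open row4); precharges=0
Acc 2: bank1 row3 -> MISS (open row3); precharges=0
Acc 3: bank1 row3 -> HIT
Acc 4: bank2 row2 -> MISS (open row2); precharges=1
Acc 5: bank0 row2 -> MISS (open row2); precharges=1
Acc 6: bank0 row2 -> HIT
Acc 7: bank0 row1 -> MISS (open row1); precharges=2
Acc 8: bank1 row1 -> MISS (open row1); precharges=3
Acc 9: bank2 row2 -> HIT
Acc 10: bank2 row2 -> HIT
Acc 11: bank0 row1 -> HIT
Acc 12: bank2 row1 -> MISS (open row1); precharges=4
Acc 13: bank0 row0 -> MISS (open row0); precharges=5

Answer: M M H M M H M M H H H M M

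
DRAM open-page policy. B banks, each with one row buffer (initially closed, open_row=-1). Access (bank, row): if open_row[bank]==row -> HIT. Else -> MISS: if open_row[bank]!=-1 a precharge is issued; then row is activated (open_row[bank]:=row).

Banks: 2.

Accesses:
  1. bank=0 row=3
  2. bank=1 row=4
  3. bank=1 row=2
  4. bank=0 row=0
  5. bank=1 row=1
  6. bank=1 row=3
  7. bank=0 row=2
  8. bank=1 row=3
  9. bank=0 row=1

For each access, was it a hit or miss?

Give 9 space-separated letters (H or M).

Answer: M M M M M M M H M

Derivation:
Acc 1: bank0 row3 -> MISS (open row3); precharges=0
Acc 2: bank1 row4 -> MISS (open row4); precharges=0
Acc 3: bank1 row2 -> MISS (open row2); precharges=1
Acc 4: bank0 row0 -> MISS (open row0); precharges=2
Acc 5: bank1 row1 -> MISS (open row1); precharges=3
Acc 6: bank1 row3 -> MISS (open row3); precharges=4
Acc 7: bank0 row2 -> MISS (open row2); precharges=5
Acc 8: bank1 row3 -> HIT
Acc 9: bank0 row1 -> MISS (open row1); precharges=6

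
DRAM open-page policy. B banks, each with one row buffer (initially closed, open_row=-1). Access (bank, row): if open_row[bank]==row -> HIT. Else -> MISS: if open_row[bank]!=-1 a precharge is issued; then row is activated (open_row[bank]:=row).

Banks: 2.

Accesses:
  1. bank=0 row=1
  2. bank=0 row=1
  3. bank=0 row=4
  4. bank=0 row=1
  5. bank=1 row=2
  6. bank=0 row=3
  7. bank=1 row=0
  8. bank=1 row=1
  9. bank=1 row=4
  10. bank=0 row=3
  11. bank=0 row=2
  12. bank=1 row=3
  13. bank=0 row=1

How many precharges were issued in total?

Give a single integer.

Answer: 9

Derivation:
Acc 1: bank0 row1 -> MISS (open row1); precharges=0
Acc 2: bank0 row1 -> HIT
Acc 3: bank0 row4 -> MISS (open row4); precharges=1
Acc 4: bank0 row1 -> MISS (open row1); precharges=2
Acc 5: bank1 row2 -> MISS (open row2); precharges=2
Acc 6: bank0 row3 -> MISS (open row3); precharges=3
Acc 7: bank1 row0 -> MISS (open row0); precharges=4
Acc 8: bank1 row1 -> MISS (open row1); precharges=5
Acc 9: bank1 row4 -> MISS (open row4); precharges=6
Acc 10: bank0 row3 -> HIT
Acc 11: bank0 row2 -> MISS (open row2); precharges=7
Acc 12: bank1 row3 -> MISS (open row3); precharges=8
Acc 13: bank0 row1 -> MISS (open row1); precharges=9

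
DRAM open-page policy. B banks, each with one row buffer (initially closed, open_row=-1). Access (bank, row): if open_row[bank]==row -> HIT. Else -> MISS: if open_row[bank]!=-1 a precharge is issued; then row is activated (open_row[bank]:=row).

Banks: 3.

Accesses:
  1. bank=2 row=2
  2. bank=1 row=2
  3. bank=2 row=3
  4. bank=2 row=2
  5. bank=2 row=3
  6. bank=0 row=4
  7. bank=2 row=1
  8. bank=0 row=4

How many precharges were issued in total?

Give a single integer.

Acc 1: bank2 row2 -> MISS (open row2); precharges=0
Acc 2: bank1 row2 -> MISS (open row2); precharges=0
Acc 3: bank2 row3 -> MISS (open row3); precharges=1
Acc 4: bank2 row2 -> MISS (open row2); precharges=2
Acc 5: bank2 row3 -> MISS (open row3); precharges=3
Acc 6: bank0 row4 -> MISS (open row4); precharges=3
Acc 7: bank2 row1 -> MISS (open row1); precharges=4
Acc 8: bank0 row4 -> HIT

Answer: 4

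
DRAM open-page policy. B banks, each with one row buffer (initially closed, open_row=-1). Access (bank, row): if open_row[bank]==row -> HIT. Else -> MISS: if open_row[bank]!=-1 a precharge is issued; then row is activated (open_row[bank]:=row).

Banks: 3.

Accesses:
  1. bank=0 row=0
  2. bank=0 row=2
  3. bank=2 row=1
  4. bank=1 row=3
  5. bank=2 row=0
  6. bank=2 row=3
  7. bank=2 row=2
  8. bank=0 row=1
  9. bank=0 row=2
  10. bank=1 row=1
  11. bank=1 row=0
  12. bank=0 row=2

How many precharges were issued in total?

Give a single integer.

Acc 1: bank0 row0 -> MISS (open row0); precharges=0
Acc 2: bank0 row2 -> MISS (open row2); precharges=1
Acc 3: bank2 row1 -> MISS (open row1); precharges=1
Acc 4: bank1 row3 -> MISS (open row3); precharges=1
Acc 5: bank2 row0 -> MISS (open row0); precharges=2
Acc 6: bank2 row3 -> MISS (open row3); precharges=3
Acc 7: bank2 row2 -> MISS (open row2); precharges=4
Acc 8: bank0 row1 -> MISS (open row1); precharges=5
Acc 9: bank0 row2 -> MISS (open row2); precharges=6
Acc 10: bank1 row1 -> MISS (open row1); precharges=7
Acc 11: bank1 row0 -> MISS (open row0); precharges=8
Acc 12: bank0 row2 -> HIT

Answer: 8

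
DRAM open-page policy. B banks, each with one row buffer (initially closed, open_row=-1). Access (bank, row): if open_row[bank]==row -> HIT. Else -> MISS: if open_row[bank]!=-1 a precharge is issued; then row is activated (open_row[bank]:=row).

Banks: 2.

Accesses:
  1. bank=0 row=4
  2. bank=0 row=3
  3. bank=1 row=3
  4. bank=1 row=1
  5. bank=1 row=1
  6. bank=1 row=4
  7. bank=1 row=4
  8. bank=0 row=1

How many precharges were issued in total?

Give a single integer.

Answer: 4

Derivation:
Acc 1: bank0 row4 -> MISS (open row4); precharges=0
Acc 2: bank0 row3 -> MISS (open row3); precharges=1
Acc 3: bank1 row3 -> MISS (open row3); precharges=1
Acc 4: bank1 row1 -> MISS (open row1); precharges=2
Acc 5: bank1 row1 -> HIT
Acc 6: bank1 row4 -> MISS (open row4); precharges=3
Acc 7: bank1 row4 -> HIT
Acc 8: bank0 row1 -> MISS (open row1); precharges=4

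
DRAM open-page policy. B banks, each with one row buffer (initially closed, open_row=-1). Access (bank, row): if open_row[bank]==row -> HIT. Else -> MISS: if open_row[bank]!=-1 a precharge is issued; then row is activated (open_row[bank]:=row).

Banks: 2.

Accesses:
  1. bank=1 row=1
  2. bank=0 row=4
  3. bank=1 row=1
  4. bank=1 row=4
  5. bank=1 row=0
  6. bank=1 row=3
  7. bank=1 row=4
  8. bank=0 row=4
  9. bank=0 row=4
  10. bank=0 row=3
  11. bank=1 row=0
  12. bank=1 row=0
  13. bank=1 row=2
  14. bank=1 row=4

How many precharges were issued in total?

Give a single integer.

Answer: 8

Derivation:
Acc 1: bank1 row1 -> MISS (open row1); precharges=0
Acc 2: bank0 row4 -> MISS (open row4); precharges=0
Acc 3: bank1 row1 -> HIT
Acc 4: bank1 row4 -> MISS (open row4); precharges=1
Acc 5: bank1 row0 -> MISS (open row0); precharges=2
Acc 6: bank1 row3 -> MISS (open row3); precharges=3
Acc 7: bank1 row4 -> MISS (open row4); precharges=4
Acc 8: bank0 row4 -> HIT
Acc 9: bank0 row4 -> HIT
Acc 10: bank0 row3 -> MISS (open row3); precharges=5
Acc 11: bank1 row0 -> MISS (open row0); precharges=6
Acc 12: bank1 row0 -> HIT
Acc 13: bank1 row2 -> MISS (open row2); precharges=7
Acc 14: bank1 row4 -> MISS (open row4); precharges=8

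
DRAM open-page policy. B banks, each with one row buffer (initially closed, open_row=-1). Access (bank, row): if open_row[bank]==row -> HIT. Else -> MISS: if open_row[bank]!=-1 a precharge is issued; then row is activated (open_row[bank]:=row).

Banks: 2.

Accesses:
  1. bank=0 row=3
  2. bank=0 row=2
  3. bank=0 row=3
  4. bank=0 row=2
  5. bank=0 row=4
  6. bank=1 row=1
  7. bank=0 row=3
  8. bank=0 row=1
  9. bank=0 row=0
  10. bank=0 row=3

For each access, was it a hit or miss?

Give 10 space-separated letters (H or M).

Acc 1: bank0 row3 -> MISS (open row3); precharges=0
Acc 2: bank0 row2 -> MISS (open row2); precharges=1
Acc 3: bank0 row3 -> MISS (open row3); precharges=2
Acc 4: bank0 row2 -> MISS (open row2); precharges=3
Acc 5: bank0 row4 -> MISS (open row4); precharges=4
Acc 6: bank1 row1 -> MISS (open row1); precharges=4
Acc 7: bank0 row3 -> MISS (open row3); precharges=5
Acc 8: bank0 row1 -> MISS (open row1); precharges=6
Acc 9: bank0 row0 -> MISS (open row0); precharges=7
Acc 10: bank0 row3 -> MISS (open row3); precharges=8

Answer: M M M M M M M M M M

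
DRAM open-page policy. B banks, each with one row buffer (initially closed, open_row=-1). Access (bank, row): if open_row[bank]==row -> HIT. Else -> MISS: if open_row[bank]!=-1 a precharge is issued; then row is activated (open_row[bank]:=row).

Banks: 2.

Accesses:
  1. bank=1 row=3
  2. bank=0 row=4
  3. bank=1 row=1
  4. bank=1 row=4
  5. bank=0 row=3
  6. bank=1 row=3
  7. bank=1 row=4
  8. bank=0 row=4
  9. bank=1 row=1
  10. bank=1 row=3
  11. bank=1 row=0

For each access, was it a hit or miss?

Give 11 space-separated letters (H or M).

Acc 1: bank1 row3 -> MISS (open row3); precharges=0
Acc 2: bank0 row4 -> MISS (open row4); precharges=0
Acc 3: bank1 row1 -> MISS (open row1); precharges=1
Acc 4: bank1 row4 -> MISS (open row4); precharges=2
Acc 5: bank0 row3 -> MISS (open row3); precharges=3
Acc 6: bank1 row3 -> MISS (open row3); precharges=4
Acc 7: bank1 row4 -> MISS (open row4); precharges=5
Acc 8: bank0 row4 -> MISS (open row4); precharges=6
Acc 9: bank1 row1 -> MISS (open row1); precharges=7
Acc 10: bank1 row3 -> MISS (open row3); precharges=8
Acc 11: bank1 row0 -> MISS (open row0); precharges=9

Answer: M M M M M M M M M M M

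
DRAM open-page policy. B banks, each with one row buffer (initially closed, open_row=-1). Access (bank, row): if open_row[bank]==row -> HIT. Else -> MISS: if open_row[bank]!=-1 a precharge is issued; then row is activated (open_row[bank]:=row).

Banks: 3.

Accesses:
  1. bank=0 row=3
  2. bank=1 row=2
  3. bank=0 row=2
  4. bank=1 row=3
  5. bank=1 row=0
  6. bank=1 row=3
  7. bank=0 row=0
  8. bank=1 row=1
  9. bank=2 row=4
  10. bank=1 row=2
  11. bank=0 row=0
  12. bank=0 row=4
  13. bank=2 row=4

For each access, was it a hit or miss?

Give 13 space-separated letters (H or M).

Acc 1: bank0 row3 -> MISS (open row3); precharges=0
Acc 2: bank1 row2 -> MISS (open row2); precharges=0
Acc 3: bank0 row2 -> MISS (open row2); precharges=1
Acc 4: bank1 row3 -> MISS (open row3); precharges=2
Acc 5: bank1 row0 -> MISS (open row0); precharges=3
Acc 6: bank1 row3 -> MISS (open row3); precharges=4
Acc 7: bank0 row0 -> MISS (open row0); precharges=5
Acc 8: bank1 row1 -> MISS (open row1); precharges=6
Acc 9: bank2 row4 -> MISS (open row4); precharges=6
Acc 10: bank1 row2 -> MISS (open row2); precharges=7
Acc 11: bank0 row0 -> HIT
Acc 12: bank0 row4 -> MISS (open row4); precharges=8
Acc 13: bank2 row4 -> HIT

Answer: M M M M M M M M M M H M H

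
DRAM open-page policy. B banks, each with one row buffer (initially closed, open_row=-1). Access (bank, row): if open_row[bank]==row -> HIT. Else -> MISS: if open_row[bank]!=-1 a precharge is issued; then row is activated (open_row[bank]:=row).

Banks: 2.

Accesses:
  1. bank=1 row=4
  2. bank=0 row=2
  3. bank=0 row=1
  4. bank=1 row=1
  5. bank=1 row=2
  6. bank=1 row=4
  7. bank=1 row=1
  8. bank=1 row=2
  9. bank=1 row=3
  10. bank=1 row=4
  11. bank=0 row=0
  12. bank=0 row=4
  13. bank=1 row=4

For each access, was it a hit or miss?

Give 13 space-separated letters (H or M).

Answer: M M M M M M M M M M M M H

Derivation:
Acc 1: bank1 row4 -> MISS (open row4); precharges=0
Acc 2: bank0 row2 -> MISS (open row2); precharges=0
Acc 3: bank0 row1 -> MISS (open row1); precharges=1
Acc 4: bank1 row1 -> MISS (open row1); precharges=2
Acc 5: bank1 row2 -> MISS (open row2); precharges=3
Acc 6: bank1 row4 -> MISS (open row4); precharges=4
Acc 7: bank1 row1 -> MISS (open row1); precharges=5
Acc 8: bank1 row2 -> MISS (open row2); precharges=6
Acc 9: bank1 row3 -> MISS (open row3); precharges=7
Acc 10: bank1 row4 -> MISS (open row4); precharges=8
Acc 11: bank0 row0 -> MISS (open row0); precharges=9
Acc 12: bank0 row4 -> MISS (open row4); precharges=10
Acc 13: bank1 row4 -> HIT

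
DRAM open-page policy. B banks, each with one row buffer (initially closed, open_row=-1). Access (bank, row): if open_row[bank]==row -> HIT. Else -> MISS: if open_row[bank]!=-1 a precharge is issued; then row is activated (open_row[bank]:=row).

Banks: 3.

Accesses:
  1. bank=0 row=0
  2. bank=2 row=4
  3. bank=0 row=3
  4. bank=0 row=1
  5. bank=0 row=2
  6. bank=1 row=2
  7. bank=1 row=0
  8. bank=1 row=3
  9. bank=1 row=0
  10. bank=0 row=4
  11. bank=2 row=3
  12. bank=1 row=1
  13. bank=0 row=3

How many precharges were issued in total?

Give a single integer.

Answer: 10

Derivation:
Acc 1: bank0 row0 -> MISS (open row0); precharges=0
Acc 2: bank2 row4 -> MISS (open row4); precharges=0
Acc 3: bank0 row3 -> MISS (open row3); precharges=1
Acc 4: bank0 row1 -> MISS (open row1); precharges=2
Acc 5: bank0 row2 -> MISS (open row2); precharges=3
Acc 6: bank1 row2 -> MISS (open row2); precharges=3
Acc 7: bank1 row0 -> MISS (open row0); precharges=4
Acc 8: bank1 row3 -> MISS (open row3); precharges=5
Acc 9: bank1 row0 -> MISS (open row0); precharges=6
Acc 10: bank0 row4 -> MISS (open row4); precharges=7
Acc 11: bank2 row3 -> MISS (open row3); precharges=8
Acc 12: bank1 row1 -> MISS (open row1); precharges=9
Acc 13: bank0 row3 -> MISS (open row3); precharges=10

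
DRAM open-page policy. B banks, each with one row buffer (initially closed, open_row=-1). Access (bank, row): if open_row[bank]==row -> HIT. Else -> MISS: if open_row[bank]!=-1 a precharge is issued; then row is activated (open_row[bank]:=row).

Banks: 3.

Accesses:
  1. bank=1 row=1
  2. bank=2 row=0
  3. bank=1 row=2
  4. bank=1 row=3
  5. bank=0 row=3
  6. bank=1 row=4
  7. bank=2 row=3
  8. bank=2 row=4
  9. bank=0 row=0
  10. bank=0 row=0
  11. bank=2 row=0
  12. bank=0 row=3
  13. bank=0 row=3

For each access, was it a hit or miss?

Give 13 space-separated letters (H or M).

Answer: M M M M M M M M M H M M H

Derivation:
Acc 1: bank1 row1 -> MISS (open row1); precharges=0
Acc 2: bank2 row0 -> MISS (open row0); precharges=0
Acc 3: bank1 row2 -> MISS (open row2); precharges=1
Acc 4: bank1 row3 -> MISS (open row3); precharges=2
Acc 5: bank0 row3 -> MISS (open row3); precharges=2
Acc 6: bank1 row4 -> MISS (open row4); precharges=3
Acc 7: bank2 row3 -> MISS (open row3); precharges=4
Acc 8: bank2 row4 -> MISS (open row4); precharges=5
Acc 9: bank0 row0 -> MISS (open row0); precharges=6
Acc 10: bank0 row0 -> HIT
Acc 11: bank2 row0 -> MISS (open row0); precharges=7
Acc 12: bank0 row3 -> MISS (open row3); precharges=8
Acc 13: bank0 row3 -> HIT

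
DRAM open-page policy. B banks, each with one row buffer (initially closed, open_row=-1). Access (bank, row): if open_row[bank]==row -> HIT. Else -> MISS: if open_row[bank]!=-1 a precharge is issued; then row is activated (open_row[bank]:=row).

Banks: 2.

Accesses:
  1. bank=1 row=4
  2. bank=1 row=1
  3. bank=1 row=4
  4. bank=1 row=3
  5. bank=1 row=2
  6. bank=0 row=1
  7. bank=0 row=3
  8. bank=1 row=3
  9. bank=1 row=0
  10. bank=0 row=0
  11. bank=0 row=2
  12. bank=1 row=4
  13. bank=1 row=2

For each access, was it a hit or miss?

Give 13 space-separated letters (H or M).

Acc 1: bank1 row4 -> MISS (open row4); precharges=0
Acc 2: bank1 row1 -> MISS (open row1); precharges=1
Acc 3: bank1 row4 -> MISS (open row4); precharges=2
Acc 4: bank1 row3 -> MISS (open row3); precharges=3
Acc 5: bank1 row2 -> MISS (open row2); precharges=4
Acc 6: bank0 row1 -> MISS (open row1); precharges=4
Acc 7: bank0 row3 -> MISS (open row3); precharges=5
Acc 8: bank1 row3 -> MISS (open row3); precharges=6
Acc 9: bank1 row0 -> MISS (open row0); precharges=7
Acc 10: bank0 row0 -> MISS (open row0); precharges=8
Acc 11: bank0 row2 -> MISS (open row2); precharges=9
Acc 12: bank1 row4 -> MISS (open row4); precharges=10
Acc 13: bank1 row2 -> MISS (open row2); precharges=11

Answer: M M M M M M M M M M M M M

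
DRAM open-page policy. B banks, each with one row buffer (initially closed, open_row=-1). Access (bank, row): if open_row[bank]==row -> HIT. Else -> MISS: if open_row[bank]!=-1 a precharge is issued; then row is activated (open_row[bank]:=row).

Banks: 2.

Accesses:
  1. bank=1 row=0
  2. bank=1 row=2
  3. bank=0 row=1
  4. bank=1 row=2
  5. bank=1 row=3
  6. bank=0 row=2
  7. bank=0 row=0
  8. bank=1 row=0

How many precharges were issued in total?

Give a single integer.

Answer: 5

Derivation:
Acc 1: bank1 row0 -> MISS (open row0); precharges=0
Acc 2: bank1 row2 -> MISS (open row2); precharges=1
Acc 3: bank0 row1 -> MISS (open row1); precharges=1
Acc 4: bank1 row2 -> HIT
Acc 5: bank1 row3 -> MISS (open row3); precharges=2
Acc 6: bank0 row2 -> MISS (open row2); precharges=3
Acc 7: bank0 row0 -> MISS (open row0); precharges=4
Acc 8: bank1 row0 -> MISS (open row0); precharges=5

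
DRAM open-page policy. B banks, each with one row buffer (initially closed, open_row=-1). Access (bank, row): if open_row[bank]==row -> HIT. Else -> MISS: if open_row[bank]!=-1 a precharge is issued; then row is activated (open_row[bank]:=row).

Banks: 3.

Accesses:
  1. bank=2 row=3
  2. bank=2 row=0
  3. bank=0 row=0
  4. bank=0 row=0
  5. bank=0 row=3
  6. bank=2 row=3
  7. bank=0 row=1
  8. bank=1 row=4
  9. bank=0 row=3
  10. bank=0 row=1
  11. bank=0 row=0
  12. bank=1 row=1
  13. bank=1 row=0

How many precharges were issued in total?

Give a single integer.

Answer: 9

Derivation:
Acc 1: bank2 row3 -> MISS (open row3); precharges=0
Acc 2: bank2 row0 -> MISS (open row0); precharges=1
Acc 3: bank0 row0 -> MISS (open row0); precharges=1
Acc 4: bank0 row0 -> HIT
Acc 5: bank0 row3 -> MISS (open row3); precharges=2
Acc 6: bank2 row3 -> MISS (open row3); precharges=3
Acc 7: bank0 row1 -> MISS (open row1); precharges=4
Acc 8: bank1 row4 -> MISS (open row4); precharges=4
Acc 9: bank0 row3 -> MISS (open row3); precharges=5
Acc 10: bank0 row1 -> MISS (open row1); precharges=6
Acc 11: bank0 row0 -> MISS (open row0); precharges=7
Acc 12: bank1 row1 -> MISS (open row1); precharges=8
Acc 13: bank1 row0 -> MISS (open row0); precharges=9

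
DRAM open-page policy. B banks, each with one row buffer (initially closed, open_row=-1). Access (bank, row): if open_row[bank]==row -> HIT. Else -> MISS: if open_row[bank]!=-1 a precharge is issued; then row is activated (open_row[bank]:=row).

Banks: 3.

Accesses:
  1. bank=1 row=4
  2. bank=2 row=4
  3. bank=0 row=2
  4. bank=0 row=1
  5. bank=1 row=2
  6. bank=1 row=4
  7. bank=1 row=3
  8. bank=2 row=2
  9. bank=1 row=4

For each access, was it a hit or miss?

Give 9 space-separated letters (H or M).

Answer: M M M M M M M M M

Derivation:
Acc 1: bank1 row4 -> MISS (open row4); precharges=0
Acc 2: bank2 row4 -> MISS (open row4); precharges=0
Acc 3: bank0 row2 -> MISS (open row2); precharges=0
Acc 4: bank0 row1 -> MISS (open row1); precharges=1
Acc 5: bank1 row2 -> MISS (open row2); precharges=2
Acc 6: bank1 row4 -> MISS (open row4); precharges=3
Acc 7: bank1 row3 -> MISS (open row3); precharges=4
Acc 8: bank2 row2 -> MISS (open row2); precharges=5
Acc 9: bank1 row4 -> MISS (open row4); precharges=6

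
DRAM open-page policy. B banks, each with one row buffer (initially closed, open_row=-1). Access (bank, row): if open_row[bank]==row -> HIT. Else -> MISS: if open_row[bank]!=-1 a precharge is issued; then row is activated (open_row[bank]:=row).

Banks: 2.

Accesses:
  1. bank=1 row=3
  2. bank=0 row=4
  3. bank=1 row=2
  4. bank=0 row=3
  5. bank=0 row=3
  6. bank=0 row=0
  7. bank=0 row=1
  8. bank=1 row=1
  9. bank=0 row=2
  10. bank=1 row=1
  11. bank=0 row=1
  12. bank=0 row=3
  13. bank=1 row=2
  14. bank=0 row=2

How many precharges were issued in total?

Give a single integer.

Acc 1: bank1 row3 -> MISS (open row3); precharges=0
Acc 2: bank0 row4 -> MISS (open row4); precharges=0
Acc 3: bank1 row2 -> MISS (open row2); precharges=1
Acc 4: bank0 row3 -> MISS (open row3); precharges=2
Acc 5: bank0 row3 -> HIT
Acc 6: bank0 row0 -> MISS (open row0); precharges=3
Acc 7: bank0 row1 -> MISS (open row1); precharges=4
Acc 8: bank1 row1 -> MISS (open row1); precharges=5
Acc 9: bank0 row2 -> MISS (open row2); precharges=6
Acc 10: bank1 row1 -> HIT
Acc 11: bank0 row1 -> MISS (open row1); precharges=7
Acc 12: bank0 row3 -> MISS (open row3); precharges=8
Acc 13: bank1 row2 -> MISS (open row2); precharges=9
Acc 14: bank0 row2 -> MISS (open row2); precharges=10

Answer: 10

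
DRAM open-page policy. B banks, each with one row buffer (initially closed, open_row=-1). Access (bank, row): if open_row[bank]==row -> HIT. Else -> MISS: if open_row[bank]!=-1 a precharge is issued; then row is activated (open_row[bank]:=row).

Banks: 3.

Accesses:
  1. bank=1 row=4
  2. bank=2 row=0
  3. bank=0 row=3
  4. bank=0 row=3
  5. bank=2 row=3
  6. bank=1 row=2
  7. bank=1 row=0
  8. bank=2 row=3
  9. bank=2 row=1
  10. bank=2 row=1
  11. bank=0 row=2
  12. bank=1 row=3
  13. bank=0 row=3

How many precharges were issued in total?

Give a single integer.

Acc 1: bank1 row4 -> MISS (open row4); precharges=0
Acc 2: bank2 row0 -> MISS (open row0); precharges=0
Acc 3: bank0 row3 -> MISS (open row3); precharges=0
Acc 4: bank0 row3 -> HIT
Acc 5: bank2 row3 -> MISS (open row3); precharges=1
Acc 6: bank1 row2 -> MISS (open row2); precharges=2
Acc 7: bank1 row0 -> MISS (open row0); precharges=3
Acc 8: bank2 row3 -> HIT
Acc 9: bank2 row1 -> MISS (open row1); precharges=4
Acc 10: bank2 row1 -> HIT
Acc 11: bank0 row2 -> MISS (open row2); precharges=5
Acc 12: bank1 row3 -> MISS (open row3); precharges=6
Acc 13: bank0 row3 -> MISS (open row3); precharges=7

Answer: 7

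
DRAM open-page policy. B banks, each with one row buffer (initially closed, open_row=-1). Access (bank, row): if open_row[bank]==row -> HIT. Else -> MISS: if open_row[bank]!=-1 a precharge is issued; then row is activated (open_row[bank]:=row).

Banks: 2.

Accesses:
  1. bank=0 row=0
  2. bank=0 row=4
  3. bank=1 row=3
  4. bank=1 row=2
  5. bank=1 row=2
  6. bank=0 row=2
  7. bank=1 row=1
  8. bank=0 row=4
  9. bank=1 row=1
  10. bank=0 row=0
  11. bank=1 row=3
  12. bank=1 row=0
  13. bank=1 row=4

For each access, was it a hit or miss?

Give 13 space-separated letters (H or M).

Acc 1: bank0 row0 -> MISS (open row0); precharges=0
Acc 2: bank0 row4 -> MISS (open row4); precharges=1
Acc 3: bank1 row3 -> MISS (open row3); precharges=1
Acc 4: bank1 row2 -> MISS (open row2); precharges=2
Acc 5: bank1 row2 -> HIT
Acc 6: bank0 row2 -> MISS (open row2); precharges=3
Acc 7: bank1 row1 -> MISS (open row1); precharges=4
Acc 8: bank0 row4 -> MISS (open row4); precharges=5
Acc 9: bank1 row1 -> HIT
Acc 10: bank0 row0 -> MISS (open row0); precharges=6
Acc 11: bank1 row3 -> MISS (open row3); precharges=7
Acc 12: bank1 row0 -> MISS (open row0); precharges=8
Acc 13: bank1 row4 -> MISS (open row4); precharges=9

Answer: M M M M H M M M H M M M M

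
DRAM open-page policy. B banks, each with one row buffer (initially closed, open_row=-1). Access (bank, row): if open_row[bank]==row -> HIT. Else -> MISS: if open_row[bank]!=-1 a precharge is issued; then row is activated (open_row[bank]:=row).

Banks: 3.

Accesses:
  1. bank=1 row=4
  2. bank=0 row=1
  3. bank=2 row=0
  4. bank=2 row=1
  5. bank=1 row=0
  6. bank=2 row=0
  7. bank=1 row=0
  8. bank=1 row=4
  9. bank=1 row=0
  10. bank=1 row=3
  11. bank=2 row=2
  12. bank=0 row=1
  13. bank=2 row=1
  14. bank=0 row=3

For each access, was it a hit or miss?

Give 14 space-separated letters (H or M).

Answer: M M M M M M H M M M M H M M

Derivation:
Acc 1: bank1 row4 -> MISS (open row4); precharges=0
Acc 2: bank0 row1 -> MISS (open row1); precharges=0
Acc 3: bank2 row0 -> MISS (open row0); precharges=0
Acc 4: bank2 row1 -> MISS (open row1); precharges=1
Acc 5: bank1 row0 -> MISS (open row0); precharges=2
Acc 6: bank2 row0 -> MISS (open row0); precharges=3
Acc 7: bank1 row0 -> HIT
Acc 8: bank1 row4 -> MISS (open row4); precharges=4
Acc 9: bank1 row0 -> MISS (open row0); precharges=5
Acc 10: bank1 row3 -> MISS (open row3); precharges=6
Acc 11: bank2 row2 -> MISS (open row2); precharges=7
Acc 12: bank0 row1 -> HIT
Acc 13: bank2 row1 -> MISS (open row1); precharges=8
Acc 14: bank0 row3 -> MISS (open row3); precharges=9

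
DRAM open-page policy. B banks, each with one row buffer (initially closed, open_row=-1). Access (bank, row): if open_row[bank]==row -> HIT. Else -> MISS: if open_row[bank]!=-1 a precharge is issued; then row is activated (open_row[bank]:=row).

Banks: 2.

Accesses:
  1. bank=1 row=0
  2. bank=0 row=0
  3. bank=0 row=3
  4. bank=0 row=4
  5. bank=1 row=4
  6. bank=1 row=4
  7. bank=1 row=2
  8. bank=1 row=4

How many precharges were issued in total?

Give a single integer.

Acc 1: bank1 row0 -> MISS (open row0); precharges=0
Acc 2: bank0 row0 -> MISS (open row0); precharges=0
Acc 3: bank0 row3 -> MISS (open row3); precharges=1
Acc 4: bank0 row4 -> MISS (open row4); precharges=2
Acc 5: bank1 row4 -> MISS (open row4); precharges=3
Acc 6: bank1 row4 -> HIT
Acc 7: bank1 row2 -> MISS (open row2); precharges=4
Acc 8: bank1 row4 -> MISS (open row4); precharges=5

Answer: 5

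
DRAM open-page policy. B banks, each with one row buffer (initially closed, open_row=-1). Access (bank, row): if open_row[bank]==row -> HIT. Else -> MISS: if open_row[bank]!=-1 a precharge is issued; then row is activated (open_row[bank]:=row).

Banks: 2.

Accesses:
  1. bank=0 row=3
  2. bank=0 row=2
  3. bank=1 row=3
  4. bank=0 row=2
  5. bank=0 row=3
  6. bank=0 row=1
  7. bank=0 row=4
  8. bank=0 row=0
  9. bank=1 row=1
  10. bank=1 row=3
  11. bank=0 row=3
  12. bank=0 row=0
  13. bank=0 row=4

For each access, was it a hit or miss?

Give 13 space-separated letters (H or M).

Acc 1: bank0 row3 -> MISS (open row3); precharges=0
Acc 2: bank0 row2 -> MISS (open row2); precharges=1
Acc 3: bank1 row3 -> MISS (open row3); precharges=1
Acc 4: bank0 row2 -> HIT
Acc 5: bank0 row3 -> MISS (open row3); precharges=2
Acc 6: bank0 row1 -> MISS (open row1); precharges=3
Acc 7: bank0 row4 -> MISS (open row4); precharges=4
Acc 8: bank0 row0 -> MISS (open row0); precharges=5
Acc 9: bank1 row1 -> MISS (open row1); precharges=6
Acc 10: bank1 row3 -> MISS (open row3); precharges=7
Acc 11: bank0 row3 -> MISS (open row3); precharges=8
Acc 12: bank0 row0 -> MISS (open row0); precharges=9
Acc 13: bank0 row4 -> MISS (open row4); precharges=10

Answer: M M M H M M M M M M M M M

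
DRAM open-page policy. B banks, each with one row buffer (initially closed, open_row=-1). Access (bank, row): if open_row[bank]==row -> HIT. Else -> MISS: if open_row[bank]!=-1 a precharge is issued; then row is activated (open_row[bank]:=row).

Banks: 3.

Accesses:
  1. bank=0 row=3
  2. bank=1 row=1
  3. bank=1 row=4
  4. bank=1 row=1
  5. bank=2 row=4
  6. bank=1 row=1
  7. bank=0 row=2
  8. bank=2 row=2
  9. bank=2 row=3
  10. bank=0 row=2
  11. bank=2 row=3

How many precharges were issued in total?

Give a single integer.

Answer: 5

Derivation:
Acc 1: bank0 row3 -> MISS (open row3); precharges=0
Acc 2: bank1 row1 -> MISS (open row1); precharges=0
Acc 3: bank1 row4 -> MISS (open row4); precharges=1
Acc 4: bank1 row1 -> MISS (open row1); precharges=2
Acc 5: bank2 row4 -> MISS (open row4); precharges=2
Acc 6: bank1 row1 -> HIT
Acc 7: bank0 row2 -> MISS (open row2); precharges=3
Acc 8: bank2 row2 -> MISS (open row2); precharges=4
Acc 9: bank2 row3 -> MISS (open row3); precharges=5
Acc 10: bank0 row2 -> HIT
Acc 11: bank2 row3 -> HIT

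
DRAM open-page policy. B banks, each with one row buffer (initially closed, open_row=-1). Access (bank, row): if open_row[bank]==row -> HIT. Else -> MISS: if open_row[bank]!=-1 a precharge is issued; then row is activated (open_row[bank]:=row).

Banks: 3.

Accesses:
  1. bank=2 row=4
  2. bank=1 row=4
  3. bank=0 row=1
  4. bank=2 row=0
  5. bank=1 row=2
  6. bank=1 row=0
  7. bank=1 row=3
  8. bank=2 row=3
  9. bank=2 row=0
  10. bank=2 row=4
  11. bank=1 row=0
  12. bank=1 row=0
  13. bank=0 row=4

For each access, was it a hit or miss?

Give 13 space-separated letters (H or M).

Answer: M M M M M M M M M M M H M

Derivation:
Acc 1: bank2 row4 -> MISS (open row4); precharges=0
Acc 2: bank1 row4 -> MISS (open row4); precharges=0
Acc 3: bank0 row1 -> MISS (open row1); precharges=0
Acc 4: bank2 row0 -> MISS (open row0); precharges=1
Acc 5: bank1 row2 -> MISS (open row2); precharges=2
Acc 6: bank1 row0 -> MISS (open row0); precharges=3
Acc 7: bank1 row3 -> MISS (open row3); precharges=4
Acc 8: bank2 row3 -> MISS (open row3); precharges=5
Acc 9: bank2 row0 -> MISS (open row0); precharges=6
Acc 10: bank2 row4 -> MISS (open row4); precharges=7
Acc 11: bank1 row0 -> MISS (open row0); precharges=8
Acc 12: bank1 row0 -> HIT
Acc 13: bank0 row4 -> MISS (open row4); precharges=9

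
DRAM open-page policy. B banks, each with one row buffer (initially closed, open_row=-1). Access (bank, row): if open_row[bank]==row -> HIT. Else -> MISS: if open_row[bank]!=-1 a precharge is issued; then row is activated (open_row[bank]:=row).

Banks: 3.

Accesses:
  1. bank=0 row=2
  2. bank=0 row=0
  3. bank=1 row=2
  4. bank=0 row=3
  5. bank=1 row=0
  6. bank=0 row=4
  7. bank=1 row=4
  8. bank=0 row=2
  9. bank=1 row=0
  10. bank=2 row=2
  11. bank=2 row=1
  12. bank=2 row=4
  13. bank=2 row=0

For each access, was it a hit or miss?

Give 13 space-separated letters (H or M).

Answer: M M M M M M M M M M M M M

Derivation:
Acc 1: bank0 row2 -> MISS (open row2); precharges=0
Acc 2: bank0 row0 -> MISS (open row0); precharges=1
Acc 3: bank1 row2 -> MISS (open row2); precharges=1
Acc 4: bank0 row3 -> MISS (open row3); precharges=2
Acc 5: bank1 row0 -> MISS (open row0); precharges=3
Acc 6: bank0 row4 -> MISS (open row4); precharges=4
Acc 7: bank1 row4 -> MISS (open row4); precharges=5
Acc 8: bank0 row2 -> MISS (open row2); precharges=6
Acc 9: bank1 row0 -> MISS (open row0); precharges=7
Acc 10: bank2 row2 -> MISS (open row2); precharges=7
Acc 11: bank2 row1 -> MISS (open row1); precharges=8
Acc 12: bank2 row4 -> MISS (open row4); precharges=9
Acc 13: bank2 row0 -> MISS (open row0); precharges=10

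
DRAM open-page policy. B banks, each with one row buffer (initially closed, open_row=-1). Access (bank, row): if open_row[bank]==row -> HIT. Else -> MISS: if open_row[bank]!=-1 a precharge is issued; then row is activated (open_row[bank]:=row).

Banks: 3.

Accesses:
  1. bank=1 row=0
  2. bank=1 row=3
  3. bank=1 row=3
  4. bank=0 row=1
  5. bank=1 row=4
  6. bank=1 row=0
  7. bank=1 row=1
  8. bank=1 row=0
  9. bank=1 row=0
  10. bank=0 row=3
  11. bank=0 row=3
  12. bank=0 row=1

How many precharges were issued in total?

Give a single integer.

Acc 1: bank1 row0 -> MISS (open row0); precharges=0
Acc 2: bank1 row3 -> MISS (open row3); precharges=1
Acc 3: bank1 row3 -> HIT
Acc 4: bank0 row1 -> MISS (open row1); precharges=1
Acc 5: bank1 row4 -> MISS (open row4); precharges=2
Acc 6: bank1 row0 -> MISS (open row0); precharges=3
Acc 7: bank1 row1 -> MISS (open row1); precharges=4
Acc 8: bank1 row0 -> MISS (open row0); precharges=5
Acc 9: bank1 row0 -> HIT
Acc 10: bank0 row3 -> MISS (open row3); precharges=6
Acc 11: bank0 row3 -> HIT
Acc 12: bank0 row1 -> MISS (open row1); precharges=7

Answer: 7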